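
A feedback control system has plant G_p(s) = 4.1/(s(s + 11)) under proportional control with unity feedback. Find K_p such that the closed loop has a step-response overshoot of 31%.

From %OS = 100·exp(−πζ/√(1−ζ²)) = 31%, ζ = −ln(0.31)/√(π²+ln²(0.31)) = 0.3493.
Characteristic equation s² + 11s + 4.1K_p = 0 gives ζ = 11/(2√(4.1K_p)).
Setting ζ = 0.3493: √(4.1K_p) = 11/(2·0.3493) = 15.75, so K_p = 247.9/4.1 = 60.5.

K_p = 60.5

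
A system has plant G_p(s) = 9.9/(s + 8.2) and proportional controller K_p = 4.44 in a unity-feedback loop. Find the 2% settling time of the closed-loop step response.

Closed-loop transfer function: T(s) = K_p·G_p(s)/(1 + K_p·G_p(s)) = 43.96/(s + 8.2 + 43.96) = 43.96/(s + 52.16).
Time constant τ = 1/52.16 = 0.01917 s, so the 2% settling time is about 4τ = 0.0767 s.

T_s ≈ 0.0767 s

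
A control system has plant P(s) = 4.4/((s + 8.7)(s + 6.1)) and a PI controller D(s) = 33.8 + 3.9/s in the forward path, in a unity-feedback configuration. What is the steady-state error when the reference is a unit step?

The open loop D(s)P(s) has a pole at the origin (type 1), so the static position error constant is infinite and e_ss = 1/(1+∞) = 0.

0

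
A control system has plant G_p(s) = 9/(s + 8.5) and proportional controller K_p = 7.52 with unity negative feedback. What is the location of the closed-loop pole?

Closed-loop transfer function: T(s) = K_p·G_p(s)/(1 + K_p·G_p(s)) = 67.68/(s + 8.5 + 67.68) = 67.68/(s + 76.18).
The closed-loop pole is at s = −76.18.

s = -76.18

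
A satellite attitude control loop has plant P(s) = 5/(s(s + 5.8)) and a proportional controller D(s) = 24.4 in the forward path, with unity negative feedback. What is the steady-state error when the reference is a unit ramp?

0.0475

The loop has one pole at the origin (type 1). Velocity error constant K_v = lim_{s→0} s·D(s)P(s) = 24.4·5/5.8 = 21.03.
Steady-state error to a unit ramp: e_ss = 1/K_v = 0.0475.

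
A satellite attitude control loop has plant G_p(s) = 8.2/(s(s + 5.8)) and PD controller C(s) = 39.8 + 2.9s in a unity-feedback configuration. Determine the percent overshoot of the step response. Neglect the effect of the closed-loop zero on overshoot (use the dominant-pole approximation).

Forward path: (39.8 + 2.9s)·8.2/(s(s+5.8)). The closed-loop characteristic equation is s² + (5.8 + 8.2·2.9)s + 8.2·39.8 = 0.
That is s² + 29.58s + 326.4 = 0, so ω_n = 18.07 rad/s and ζ = 29.58/(2·18.07) = 0.8187.
%OS = 100·exp(−πζ/√(1−ζ²)) = 1.13%.

1.13%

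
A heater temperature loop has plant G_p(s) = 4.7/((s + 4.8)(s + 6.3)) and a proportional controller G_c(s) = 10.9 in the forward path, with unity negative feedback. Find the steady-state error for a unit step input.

The loop is type 0. Static position error constant K_pos = G_c(0)·G_p(0) = 10.9·0.1554 = 1.694.
Steady-state error to a unit step: e_ss = 1/(1+K_pos) = 1/2.694 = 0.371.

0.371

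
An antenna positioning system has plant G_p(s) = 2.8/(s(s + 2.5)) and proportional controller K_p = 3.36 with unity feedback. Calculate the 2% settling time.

The closed-loop denominator s² + 2.5s + 9.408 gives ω_n = √9.408 = 3.067 and ζ = 2.5/(2ω_n) = 0.4075.
2% settling time T_s ≈ 4/(ζω_n) = 4/1.25 = 3.2 s.

T_s ≈ 3.2 s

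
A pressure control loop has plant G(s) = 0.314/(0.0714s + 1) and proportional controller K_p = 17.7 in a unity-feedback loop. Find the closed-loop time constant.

Closed loop: T(s) = K_p·G/(1+K_p·G) = 5.558/(0.0714s + 1 + 5.558), with pole at s = −(1 + 5.558)/0.0714 = −91.85.
Closed-loop time constant τ = 1/91.85 = 0.0109 s.

τ = 0.0109 s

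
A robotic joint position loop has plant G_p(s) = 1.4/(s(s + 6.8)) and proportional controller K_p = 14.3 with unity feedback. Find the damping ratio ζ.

ζ = 0.76

The closed-loop denominator is s(s+6.8) + 14.3·1.4 = s² + 6.8s + 20.02.
So ω_n² = 20.02 ⇒ ω_n = 4.474 rad/s, and ζ = 6.8/(2ω_n) = 0.76.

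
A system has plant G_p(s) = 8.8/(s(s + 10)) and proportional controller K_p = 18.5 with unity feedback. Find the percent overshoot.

26.2%

Closed-loop characteristic equation: s² + 10s + 162.8 = 0, so ω_n = 12.76 rad/s and ζ = 10/(2·12.76) = 0.3919.
%OS = 100·exp(−πζ/√(1−ζ²)) = 100·exp(−π·0.3919/√0.8464) = 26.2%.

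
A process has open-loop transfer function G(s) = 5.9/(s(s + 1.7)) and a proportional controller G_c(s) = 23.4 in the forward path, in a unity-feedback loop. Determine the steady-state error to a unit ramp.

The loop has one pole at the origin (type 1). Velocity error constant K_v = lim_{s→0} s·G_c(s)G(s) = 23.4·5.9/1.7 = 81.21.
Steady-state error to a unit ramp: e_ss = 1/K_v = 0.0123.

0.0123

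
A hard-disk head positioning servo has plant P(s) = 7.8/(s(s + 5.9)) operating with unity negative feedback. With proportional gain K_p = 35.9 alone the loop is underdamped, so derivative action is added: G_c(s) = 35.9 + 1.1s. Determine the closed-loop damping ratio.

ζ = 0.433

Forward path: (35.9 + 1.1s)·7.8/(s(s+5.9)). The closed-loop characteristic equation is s² + (5.9 + 7.8·1.1)s + 7.8·35.9 = 0.
That is s² + 14.48s + 280 = 0, so ω_n = 16.73 rad/s and ζ = 14.48/(2·16.73) = 0.4327.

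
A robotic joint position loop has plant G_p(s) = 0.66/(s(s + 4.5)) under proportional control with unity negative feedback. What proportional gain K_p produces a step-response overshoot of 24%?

K_p = 44.8

From %OS = 100·exp(−πζ/√(1−ζ²)) = 24%, ζ = −ln(0.24)/√(π²+ln²(0.24)) = 0.4136.
Characteristic equation s² + 4.5s + 0.66K_p = 0 gives ζ = 4.5/(2√(0.66K_p)).
Setting ζ = 0.4136: √(0.66K_p) = 4.5/(2·0.4136) = 5.44, so K_p = 29.6/0.66 = 44.8.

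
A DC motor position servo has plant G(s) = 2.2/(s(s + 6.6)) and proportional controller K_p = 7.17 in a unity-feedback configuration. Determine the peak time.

T_p = 1.42 s

Closed-loop characteristic equation: s² + 6.6s + 15.77 = 0, so ω_n = 3.972 rad/s and ζ = 6.6/(2·3.972) = 0.8309.
Damped frequency ω_d = ω_n√(1−ζ²) = 2.21 rad/s, so peak time T_p = π/ω_d = 1.42 s.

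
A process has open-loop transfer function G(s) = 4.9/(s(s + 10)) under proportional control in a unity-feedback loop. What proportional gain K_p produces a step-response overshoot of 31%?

From %OS = 100·exp(−πζ/√(1−ζ²)) = 31%, ζ = −ln(0.31)/√(π²+ln²(0.31)) = 0.3493.
Characteristic equation s² + 10s + 4.9K_p = 0 gives ζ = 10/(2√(4.9K_p)).
Setting ζ = 0.3493: √(4.9K_p) = 10/(2·0.3493) = 14.31, so K_p = 204.9/4.9 = 41.8.

K_p = 41.8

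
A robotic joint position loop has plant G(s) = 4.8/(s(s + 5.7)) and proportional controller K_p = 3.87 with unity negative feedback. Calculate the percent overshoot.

6.27%

The closed-loop denominator s² + 5.7s + 18.58 gives ω_n = √18.58 = 4.31 and ζ = 5.7/(2ω_n) = 0.6613.
%OS = 100·exp(−πζ/√(1−ζ²)) = 100·exp(−π·0.6613/√0.5627) = 6.27%.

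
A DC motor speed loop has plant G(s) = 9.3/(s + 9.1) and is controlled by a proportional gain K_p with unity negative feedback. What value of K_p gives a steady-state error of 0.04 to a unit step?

K_p = 23.5

Steady-state error for a unit step on this type-0 loop is 1/(1 + K_p·G(0)).
G(0) = 1.022. Require 1/(1 + K_p·1.022) = 0.04, so 1 + 1.022·K_p = 25.
K_p = (25 − 1)/1.022 = 23.5.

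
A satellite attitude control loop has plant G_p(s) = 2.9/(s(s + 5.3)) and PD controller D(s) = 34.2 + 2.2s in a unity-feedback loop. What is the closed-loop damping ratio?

Forward path: (34.2 + 2.2s)·2.9/(s(s+5.3)). The closed-loop characteristic equation is s² + (5.3 + 2.9·2.2)s + 2.9·34.2 = 0.
That is s² + 11.68s + 99.18 = 0, so ω_n = 9.959 rad/s and ζ = 11.68/(2·9.959) = 0.5864.

ζ = 0.586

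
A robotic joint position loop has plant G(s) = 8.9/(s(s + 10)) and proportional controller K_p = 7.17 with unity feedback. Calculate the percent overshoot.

8.04%

The closed-loop denominator s² + 10s + 63.81 gives ω_n = √63.81 = 7.988 and ζ = 10/(2ω_n) = 0.6259.
%OS = 100·exp(−πζ/√(1−ζ²)) = 100·exp(−π·0.6259/√0.6082) = 8.04%.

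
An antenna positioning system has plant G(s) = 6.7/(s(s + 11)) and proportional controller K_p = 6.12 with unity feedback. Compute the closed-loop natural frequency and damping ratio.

ω_n = 6.4 rad/s, ζ = 0.859

1 + K_p·G(s) = 0 gives s² + 11s + 41 = 0.
Matching s² + 2ζω_n s + ω_n²: ω_n = √41 = 6.403 rad/s and 2ζω_n = 11, so ζ = 11/(2·6.403) = 0.859.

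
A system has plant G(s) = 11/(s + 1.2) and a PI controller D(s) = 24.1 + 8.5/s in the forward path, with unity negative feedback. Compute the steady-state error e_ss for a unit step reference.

The open loop D(s)G(s) has a pole at the origin (type 1), so the static position error constant is infinite and e_ss = 1/(1+∞) = 0.

0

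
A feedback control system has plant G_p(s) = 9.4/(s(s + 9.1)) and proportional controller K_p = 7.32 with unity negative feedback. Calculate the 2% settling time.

T_s ≈ 0.879 s

From 1 + K_pG_p(s) = 0: s² + 9.1s + 68.81 = 0 ⇒ ω_n = 8.295, ζ = 0.5485.
2% settling time T_s ≈ 4/(ζω_n) = 4/4.55 = 0.879 s.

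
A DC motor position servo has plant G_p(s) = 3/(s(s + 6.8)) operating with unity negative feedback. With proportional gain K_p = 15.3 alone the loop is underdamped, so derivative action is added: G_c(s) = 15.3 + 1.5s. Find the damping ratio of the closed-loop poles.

ζ = 0.834

Forward path: (15.3 + 1.5s)·3/(s(s+6.8)). The closed-loop characteristic equation is s² + (6.8 + 3·1.5)s + 3·15.3 = 0.
That is s² + 11.3s + 45.9 = 0, so ω_n = 6.775 rad/s and ζ = 11.3/(2·6.775) = 0.834.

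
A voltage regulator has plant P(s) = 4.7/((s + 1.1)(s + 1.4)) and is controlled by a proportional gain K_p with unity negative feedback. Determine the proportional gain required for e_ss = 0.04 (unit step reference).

K_p = 7.86

The loop is type 0, so e_ss(step) = 1/(1 + K_pos) with K_pos = K_p·P(0).
P(0) = 3.052. Require 1/(1 + K_p·3.052) = 0.04, so 1 + 3.052·K_p = 25.
K_p = (25 − 1)/3.052 = 7.86.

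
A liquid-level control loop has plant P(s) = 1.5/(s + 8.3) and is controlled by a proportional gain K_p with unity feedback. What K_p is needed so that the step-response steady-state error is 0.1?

K_p = 49.8

For a type-0 loop with proportional control, e_ss = 1/(1 + K_p·P(0)).
P(0) = 0.1807. Require 1/(1 + K_p·0.1807) = 0.1, so 1 + 0.1807·K_p = 10.
K_p = (10 − 1)/0.1807 = 49.8.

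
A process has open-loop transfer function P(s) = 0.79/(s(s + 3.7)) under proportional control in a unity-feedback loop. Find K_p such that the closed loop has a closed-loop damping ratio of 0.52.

K_p = 16

Closed-loop characteristic equation: s² + 3.7s + K_p·0.79 = 0.
So ω_n = √(0.79K_p) and 2ζω_n = 3.7, giving ζ = 3.7/(2√(0.79K_p)).
Setting ζ = 0.52: √(0.79K_p) = 3.7/(2·0.52) = 3.558, so K_p = 12.66/0.79 = 16.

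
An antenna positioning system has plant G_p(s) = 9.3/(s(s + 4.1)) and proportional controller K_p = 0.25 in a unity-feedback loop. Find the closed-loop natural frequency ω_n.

With unity feedback the closed-loop characteristic equation is s² + 4.1s + 0.25·9.3 = s² + 4.1s + 2.325 = 0.
So ω_n² = 2.325 ⇒ ω_n = 1.525 rad/s, and ζ = 4.1/(2ω_n) = 1.34.

ω_n = 1.52 rad/s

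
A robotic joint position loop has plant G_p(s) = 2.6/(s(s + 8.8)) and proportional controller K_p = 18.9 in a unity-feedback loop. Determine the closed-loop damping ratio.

With unity feedback the closed-loop characteristic equation is s² + 8.8s + 18.9·2.6 = s² + 8.8s + 49.14 = 0.
Matching s² + 2ζω_n s + ω_n²: ω_n = √49.14 = 7.01 rad/s and 2ζω_n = 8.8, so ζ = 8.8/(2·7.01) = 0.628.

ζ = 0.628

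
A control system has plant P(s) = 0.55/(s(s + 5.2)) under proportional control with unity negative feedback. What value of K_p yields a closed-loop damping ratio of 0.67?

K_p = 27.4

Closed-loop characteristic equation: s² + 5.2s + K_p·0.55 = 0.
So ω_n = √(0.55K_p) and 2ζω_n = 5.2, giving ζ = 5.2/(2√(0.55K_p)).
Setting ζ = 0.67: √(0.55K_p) = 5.2/(2·0.67) = 3.881, so K_p = 15.06/0.55 = 27.4.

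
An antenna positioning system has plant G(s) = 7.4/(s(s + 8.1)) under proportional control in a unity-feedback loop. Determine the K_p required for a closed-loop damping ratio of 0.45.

Closed-loop characteristic equation: s² + 8.1s + K_p·7.4 = 0.
So ω_n = √(7.4K_p) and 2ζω_n = 8.1, giving ζ = 8.1/(2√(7.4K_p)).
Setting ζ = 0.45: √(7.4K_p) = 8.1/(2·0.45) = 9, so K_p = 81/7.4 = 10.9.

K_p = 10.9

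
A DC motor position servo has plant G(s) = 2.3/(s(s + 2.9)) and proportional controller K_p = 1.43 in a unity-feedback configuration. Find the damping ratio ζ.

ζ = 0.8

1 + K_p·G(s) = 0 gives s² + 2.9s + 3.289 = 0.
So ω_n² = 3.289 ⇒ ω_n = 1.814 rad/s, and ζ = 2.9/(2ω_n) = 0.8.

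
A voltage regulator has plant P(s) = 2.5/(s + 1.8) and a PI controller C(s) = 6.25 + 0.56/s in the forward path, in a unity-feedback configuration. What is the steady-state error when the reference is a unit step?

0

The open loop C(s)P(s) has a pole at the origin (type 1), so the static position error constant is infinite and e_ss = 1/(1+∞) = 0.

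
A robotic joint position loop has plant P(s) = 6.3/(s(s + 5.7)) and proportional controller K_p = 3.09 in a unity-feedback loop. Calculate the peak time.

T_p = 0.933 s

From 1 + K_pP(s) = 0: s² + 5.7s + 19.47 = 0 ⇒ ω_n = 4.412, ζ = 0.6459.
Damped frequency ω_d = ω_n√(1−ζ²) = 3.368 rad/s, so peak time T_p = π/ω_d = 0.933 s.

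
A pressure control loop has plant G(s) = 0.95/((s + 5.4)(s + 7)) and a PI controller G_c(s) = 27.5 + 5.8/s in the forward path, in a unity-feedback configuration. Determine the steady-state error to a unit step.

0

The open loop G_c(s)G(s) has a pole at the origin (type 1), so the static position error constant is infinite and e_ss = 1/(1+∞) = 0.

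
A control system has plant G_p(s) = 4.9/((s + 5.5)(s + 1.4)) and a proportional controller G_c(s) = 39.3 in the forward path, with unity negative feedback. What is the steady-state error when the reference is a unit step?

0.0384

The loop is type 0. Static position error constant K_pos = G_c(0)·G_p(0) = 39.3·0.6364 = 25.01.
Steady-state error to a unit step: e_ss = 1/(1+K_pos) = 1/26.01 = 0.0384.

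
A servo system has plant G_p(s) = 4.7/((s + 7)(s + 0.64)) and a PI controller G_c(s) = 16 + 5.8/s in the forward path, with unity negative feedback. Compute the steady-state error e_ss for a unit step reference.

The open loop G_c(s)G_p(s) has a pole at the origin (type 1), so the static position error constant is infinite and e_ss = 1/(1+∞) = 0.

0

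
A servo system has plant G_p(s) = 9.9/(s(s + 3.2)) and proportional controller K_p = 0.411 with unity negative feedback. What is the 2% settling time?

T_s ≈ 2.5 s

The closed-loop denominator s² + 3.2s + 4.069 gives ω_n = √4.069 = 2.017 and ζ = 3.2/(2ω_n) = 0.7932.
2% settling time T_s ≈ 4/(ζω_n) = 4/1.6 = 2.5 s.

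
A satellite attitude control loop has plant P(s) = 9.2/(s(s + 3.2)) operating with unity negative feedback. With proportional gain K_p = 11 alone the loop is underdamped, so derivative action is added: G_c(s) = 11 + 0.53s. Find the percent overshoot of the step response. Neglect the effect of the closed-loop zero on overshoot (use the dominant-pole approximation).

Forward path: (11 + 0.53s)·9.2/(s(s+3.2)). The closed-loop characteristic equation is s² + (3.2 + 9.2·0.53)s + 9.2·11 = 0.
That is s² + 8.076s + 101.2 = 0, so ω_n = 10.06 rad/s and ζ = 8.076/(2·10.06) = 0.4014.
%OS = 100·exp(−πζ/√(1−ζ²)) = 25.2%.

25.2%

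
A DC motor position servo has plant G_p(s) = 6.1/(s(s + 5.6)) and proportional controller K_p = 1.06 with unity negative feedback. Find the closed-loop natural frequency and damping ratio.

ω_n = 2.54 rad/s, ζ = 1.1

1 + K_p·G_p(s) = 0 gives s² + 5.6s + 6.466 = 0.
So ω_n² = 6.466 ⇒ ω_n = 2.543 rad/s, and ζ = 5.6/(2ω_n) = 1.1.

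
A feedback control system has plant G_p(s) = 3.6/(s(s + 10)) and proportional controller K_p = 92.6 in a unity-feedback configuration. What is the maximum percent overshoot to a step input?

40.9%

Closed-loop characteristic equation: s² + 10s + 333.4 = 0, so ω_n = 18.26 rad/s and ζ = 10/(2·18.26) = 0.2739.
%OS = 100·exp(−πζ/√(1−ζ²)) = 100·exp(−π·0.2739/√0.925) = 40.9%.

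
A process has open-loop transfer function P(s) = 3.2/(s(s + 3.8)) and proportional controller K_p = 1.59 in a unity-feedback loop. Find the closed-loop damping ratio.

ζ = 0.842

With unity feedback the closed-loop characteristic equation is s² + 3.8s + 1.59·3.2 = s² + 3.8s + 5.088 = 0.
Matching s² + 2ζω_n s + ω_n²: ω_n = √5.088 = 2.256 rad/s and 2ζω_n = 3.8, so ζ = 3.8/(2·2.256) = 0.842.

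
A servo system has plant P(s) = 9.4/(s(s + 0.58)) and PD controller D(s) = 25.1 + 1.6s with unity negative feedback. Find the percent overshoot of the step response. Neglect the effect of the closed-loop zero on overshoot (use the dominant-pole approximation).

Forward path: (25.1 + 1.6s)·9.4/(s(s+0.58)). The closed-loop characteristic equation is s² + (0.58 + 9.4·1.6)s + 9.4·25.1 = 0.
That is s² + 15.62s + 235.9 = 0, so ω_n = 15.36 rad/s and ζ = 15.62/(2·15.36) = 0.5085.
%OS = 100·exp(−πζ/√(1−ζ²)) = 15.6%.

15.6%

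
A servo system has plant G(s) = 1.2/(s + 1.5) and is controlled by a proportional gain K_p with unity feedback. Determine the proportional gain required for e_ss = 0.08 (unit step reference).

Steady-state error for a unit step on this type-0 loop is 1/(1 + K_p·G(0)).
G(0) = 0.8. Require 1/(1 + K_p·0.8) = 0.08, so 1 + 0.8·K_p = 12.5.
K_p = (12.5 − 1)/0.8 = 14.4.

K_p = 14.4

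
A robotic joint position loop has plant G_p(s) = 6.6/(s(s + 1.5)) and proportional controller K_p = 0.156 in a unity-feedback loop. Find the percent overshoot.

From 1 + K_pG_p(s) = 0: s² + 1.5s + 1.03 = 0 ⇒ ω_n = 1.015, ζ = 0.7391.
%OS = 100·exp(−πζ/√(1−ζ²)) = 100·exp(−π·0.7391/√0.4537) = 3.18%.

3.18%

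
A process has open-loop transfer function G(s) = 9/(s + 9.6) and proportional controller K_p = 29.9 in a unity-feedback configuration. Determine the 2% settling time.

Closed-loop transfer function: T(s) = K_p·G(s)/(1 + K_p·G(s)) = 269.1/(s + 9.6 + 269.1) = 269.1/(s + 278.7).
Time constant τ = 1/278.7 = 0.003588 s, so the 2% settling time is about 4τ = 0.0144 s.

T_s ≈ 0.0144 s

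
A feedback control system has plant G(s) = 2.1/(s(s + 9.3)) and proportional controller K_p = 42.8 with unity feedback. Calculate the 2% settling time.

T_s ≈ 0.86 s

Closed-loop characteristic equation: s² + 9.3s + 89.88 = 0, so ω_n = 9.481 rad/s and ζ = 9.3/(2·9.481) = 0.4905.
2% settling time T_s ≈ 4/(ζω_n) = 4/4.65 = 0.86 s.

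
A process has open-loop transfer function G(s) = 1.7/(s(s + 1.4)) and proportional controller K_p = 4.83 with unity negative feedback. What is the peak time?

Closed-loop characteristic equation: s² + 1.4s + 8.211 = 0, so ω_n = 2.865 rad/s and ζ = 1.4/(2·2.865) = 0.2443.
Damped frequency ω_d = ω_n√(1−ζ²) = 2.779 rad/s, so peak time T_p = π/ω_d = 1.13 s.

T_p = 1.13 s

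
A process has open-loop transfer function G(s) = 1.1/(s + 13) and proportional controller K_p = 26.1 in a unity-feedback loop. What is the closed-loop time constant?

τ = 0.024 s

Closed-loop transfer function: T(s) = K_p·G(s)/(1 + K_p·G(s)) = 28.71/(s + 13 + 28.71) = 28.71/(s + 41.71).
Time constant τ = 1/41.71 = 0.024 s.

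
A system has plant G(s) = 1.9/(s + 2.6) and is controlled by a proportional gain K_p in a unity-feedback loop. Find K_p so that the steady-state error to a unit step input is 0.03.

For a type-0 loop with proportional control, e_ss = 1/(1 + K_p·G(0)).
G(0) = 0.7308. Require 1/(1 + K_p·0.7308) = 0.03, so 1 + 0.7308·K_p = 33.33.
K_p = (33.33 − 1)/0.7308 = 44.2.

K_p = 44.2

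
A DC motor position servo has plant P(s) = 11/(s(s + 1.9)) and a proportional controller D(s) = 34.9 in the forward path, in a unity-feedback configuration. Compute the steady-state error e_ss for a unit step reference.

The open loop D(s)P(s) has a pole at the origin (type 1), so the static position error constant is infinite and e_ss = 1/(1+∞) = 0.

0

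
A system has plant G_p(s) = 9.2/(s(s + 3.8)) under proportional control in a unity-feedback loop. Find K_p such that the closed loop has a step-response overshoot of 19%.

From %OS = 100·exp(−πζ/√(1−ζ²)) = 19%, ζ = −ln(0.19)/√(π²+ln²(0.19)) = 0.4673.
Characteristic equation s² + 3.8s + 9.2K_p = 0 gives ζ = 3.8/(2√(9.2K_p)).
Setting ζ = 0.4673: √(9.2K_p) = 3.8/(2·0.4673) = 4.066, so K_p = 16.53/9.2 = 1.8.

K_p = 1.8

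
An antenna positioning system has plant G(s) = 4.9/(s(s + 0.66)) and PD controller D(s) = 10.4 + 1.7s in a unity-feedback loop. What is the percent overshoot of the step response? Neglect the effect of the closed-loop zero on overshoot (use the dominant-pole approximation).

7.84%

Forward path: (10.4 + 1.7s)·4.9/(s(s+0.66)). The closed-loop characteristic equation is s² + (0.66 + 4.9·1.7)s + 4.9·10.4 = 0.
That is s² + 8.99s + 50.96 = 0, so ω_n = 7.139 rad/s and ζ = 8.99/(2·7.139) = 0.6297.
%OS = 100·exp(−πζ/√(1−ζ²)) = 7.84%.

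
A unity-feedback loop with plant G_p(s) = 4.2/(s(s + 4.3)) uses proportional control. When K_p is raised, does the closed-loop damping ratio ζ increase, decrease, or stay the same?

ζ = 4.3/(2√(4.2K_p)); increasing K_p raises the denominator, so ζ falls.

decrease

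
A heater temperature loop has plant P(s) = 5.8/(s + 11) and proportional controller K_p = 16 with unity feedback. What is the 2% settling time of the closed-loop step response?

Closed-loop transfer function: T(s) = K_p·P(s)/(1 + K_p·P(s)) = 92.8/(s + 11 + 92.8) = 92.8/(s + 103.8).
Time constant τ = 1/103.8 = 0.009634 s, so the 2% settling time is about 4τ = 0.0385 s.

T_s ≈ 0.0385 s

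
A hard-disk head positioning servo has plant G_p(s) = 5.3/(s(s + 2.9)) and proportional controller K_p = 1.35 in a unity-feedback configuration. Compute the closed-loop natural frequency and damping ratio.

1 + K_p·G_p(s) = 0 gives s² + 2.9s + 7.155 = 0.
So ω_n² = 7.155 ⇒ ω_n = 2.675 rad/s, and ζ = 2.9/(2ω_n) = 0.542.

ω_n = 2.67 rad/s, ζ = 0.542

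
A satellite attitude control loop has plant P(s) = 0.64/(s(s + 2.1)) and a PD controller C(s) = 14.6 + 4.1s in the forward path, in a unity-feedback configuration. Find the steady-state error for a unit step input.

0

The open loop C(s)P(s) has a pole at the origin (type 1), so the static position error constant is infinite and e_ss = 1/(1+∞) = 0.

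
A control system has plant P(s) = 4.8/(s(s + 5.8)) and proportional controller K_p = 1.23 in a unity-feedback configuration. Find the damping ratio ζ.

ζ = 1.19

The closed-loop denominator is s(s+5.8) + 1.23·4.8 = s² + 5.8s + 5.904.
Matching s² + 2ζω_n s + ω_n²: ω_n = √5.904 = 2.43 rad/s and 2ζω_n = 5.8, so ζ = 5.8/(2·2.43) = 1.19.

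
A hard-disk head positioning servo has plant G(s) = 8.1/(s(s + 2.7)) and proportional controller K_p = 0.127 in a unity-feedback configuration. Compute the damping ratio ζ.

ζ = 1.33

With unity feedback the closed-loop characteristic equation is s² + 2.7s + 0.127·8.1 = s² + 2.7s + 1.029 = 0.
Matching s² + 2ζω_n s + ω_n²: ω_n = √1.029 = 1.014 rad/s and 2ζω_n = 2.7, so ζ = 2.7/(2·1.014) = 1.33.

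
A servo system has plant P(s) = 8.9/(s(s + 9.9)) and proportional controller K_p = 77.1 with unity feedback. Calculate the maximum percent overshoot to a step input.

54.6%

From 1 + K_pP(s) = 0: s² + 9.9s + 686.2 = 0 ⇒ ω_n = 26.2, ζ = 0.189.
%OS = 100·exp(−πζ/√(1−ζ²)) = 100·exp(−π·0.189/√0.9643) = 54.6%.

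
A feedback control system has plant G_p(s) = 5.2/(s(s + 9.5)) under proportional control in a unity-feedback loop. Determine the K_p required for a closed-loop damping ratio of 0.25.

K_p = 69.4

Closed-loop characteristic equation: s² + 9.5s + K_p·5.2 = 0.
So ω_n = √(5.2K_p) and 2ζω_n = 9.5, giving ζ = 9.5/(2√(5.2K_p)).
Setting ζ = 0.25: √(5.2K_p) = 9.5/(2·0.25) = 19, so K_p = 361/5.2 = 69.4.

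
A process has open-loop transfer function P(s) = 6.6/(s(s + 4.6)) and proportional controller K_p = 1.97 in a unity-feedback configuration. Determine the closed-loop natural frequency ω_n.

1 + K_p·P(s) = 0 gives s² + 4.6s + 13 = 0.
Matching s² + 2ζω_n s + ω_n²: ω_n = √13 = 3.606 rad/s and 2ζω_n = 4.6, so ζ = 4.6/(2·3.606) = 0.638.

ω_n = 3.61 rad/s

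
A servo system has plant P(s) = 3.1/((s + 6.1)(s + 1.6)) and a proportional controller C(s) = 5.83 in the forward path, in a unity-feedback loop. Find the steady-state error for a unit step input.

0.351

The loop is type 0. Static position error constant K_pos = C(0)·P(0) = 5.83·0.3176 = 1.852.
Steady-state error to a unit step: e_ss = 1/(1+K_pos) = 1/2.852 = 0.351.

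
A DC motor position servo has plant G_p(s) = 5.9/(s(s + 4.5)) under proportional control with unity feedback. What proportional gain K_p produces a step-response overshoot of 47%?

From %OS = 100·exp(−πζ/√(1−ζ²)) = 47%, ζ = −ln(0.47)/√(π²+ln²(0.47)) = 0.2337.
Characteristic equation s² + 4.5s + 5.9K_p = 0 gives ζ = 4.5/(2√(5.9K_p)).
Setting ζ = 0.2337: √(5.9K_p) = 4.5/(2·0.2337) = 9.629, so K_p = 92.71/5.9 = 15.7.

K_p = 15.7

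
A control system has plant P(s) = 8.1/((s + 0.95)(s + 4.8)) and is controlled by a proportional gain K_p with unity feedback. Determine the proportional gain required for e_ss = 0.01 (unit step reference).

The loop is type 0, so e_ss(step) = 1/(1 + K_pos) with K_pos = K_p·P(0).
P(0) = 1.776. Require 1/(1 + K_p·1.776) = 0.01, so 1 + 1.776·K_p = 100.
K_p = (100 − 1)/1.776 = 55.7.

K_p = 55.7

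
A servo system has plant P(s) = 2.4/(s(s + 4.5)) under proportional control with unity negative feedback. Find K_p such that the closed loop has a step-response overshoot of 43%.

K_p = 31.3

From %OS = 100·exp(−πζ/√(1−ζ²)) = 43%, ζ = −ln(0.43)/√(π²+ln²(0.43)) = 0.2594.
Characteristic equation s² + 4.5s + 2.4K_p = 0 gives ζ = 4.5/(2√(2.4K_p)).
Setting ζ = 0.2594: √(2.4K_p) = 4.5/(2·0.2594) = 8.672, so K_p = 75.21/2.4 = 31.3.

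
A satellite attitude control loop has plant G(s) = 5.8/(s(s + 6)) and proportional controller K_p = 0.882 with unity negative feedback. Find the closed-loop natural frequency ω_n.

1 + K_p·G(s) = 0 gives s² + 6s + 5.116 = 0.
So ω_n² = 5.116 ⇒ ω_n = 2.262 rad/s, and ζ = 6/(2ω_n) = 1.33.

ω_n = 2.26 rad/s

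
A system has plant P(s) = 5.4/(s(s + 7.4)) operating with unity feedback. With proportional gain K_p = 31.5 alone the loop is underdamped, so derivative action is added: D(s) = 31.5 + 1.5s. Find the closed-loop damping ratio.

ζ = 0.594

Forward path: (31.5 + 1.5s)·5.4/(s(s+7.4)). The closed-loop characteristic equation is s² + (7.4 + 5.4·1.5)s + 5.4·31.5 = 0.
That is s² + 15.5s + 170.1 = 0, so ω_n = 13.04 rad/s and ζ = 15.5/(2·13.04) = 0.5942.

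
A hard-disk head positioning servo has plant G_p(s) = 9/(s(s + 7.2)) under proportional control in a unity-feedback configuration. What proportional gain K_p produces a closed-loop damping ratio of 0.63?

Closed-loop characteristic equation: s² + 7.2s + K_p·9 = 0.
So ω_n = √(9K_p) and 2ζω_n = 7.2, giving ζ = 7.2/(2√(9K_p)).
Setting ζ = 0.63: √(9K_p) = 7.2/(2·0.63) = 5.714, so K_p = 32.65/9 = 3.63.

K_p = 3.63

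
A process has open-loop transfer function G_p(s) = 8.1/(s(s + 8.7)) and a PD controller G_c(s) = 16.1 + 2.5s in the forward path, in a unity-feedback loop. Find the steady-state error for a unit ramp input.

0.0667

The loop has one pole at the origin (type 1). Velocity error constant K_v = lim_{s→0} s·G_c(s)G_p(s) = 16.1·8.1/8.7 = 14.99.
Steady-state error to a unit ramp: e_ss = 1/K_v = 0.0667.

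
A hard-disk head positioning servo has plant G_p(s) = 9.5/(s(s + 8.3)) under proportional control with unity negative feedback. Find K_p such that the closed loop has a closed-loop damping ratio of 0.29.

Closed-loop characteristic equation: s² + 8.3s + K_p·9.5 = 0.
So ω_n = √(9.5K_p) and 2ζω_n = 8.3, giving ζ = 8.3/(2√(9.5K_p)).
Setting ζ = 0.29: √(9.5K_p) = 8.3/(2·0.29) = 14.31, so K_p = 204.8/9.5 = 21.6.

K_p = 21.6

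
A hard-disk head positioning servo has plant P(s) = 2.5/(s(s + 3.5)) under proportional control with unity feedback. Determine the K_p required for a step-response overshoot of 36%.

K_p = 12.8

From %OS = 100·exp(−πζ/√(1−ζ²)) = 36%, ζ = −ln(0.36)/√(π²+ln²(0.36)) = 0.3093.
Characteristic equation s² + 3.5s + 2.5K_p = 0 gives ζ = 3.5/(2√(2.5K_p)).
Setting ζ = 0.3093: √(2.5K_p) = 3.5/(2·0.3093) = 5.659, so K_p = 32.02/2.5 = 12.8.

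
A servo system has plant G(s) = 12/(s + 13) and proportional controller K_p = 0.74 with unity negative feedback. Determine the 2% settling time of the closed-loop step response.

Closed-loop transfer function: T(s) = K_p·G(s)/(1 + K_p·G(s)) = 8.88/(s + 13 + 8.88) = 8.88/(s + 21.88).
Time constant τ = 1/21.88 = 0.0457 s, so the 2% settling time is about 4τ = 0.183 s.

T_s ≈ 0.183 s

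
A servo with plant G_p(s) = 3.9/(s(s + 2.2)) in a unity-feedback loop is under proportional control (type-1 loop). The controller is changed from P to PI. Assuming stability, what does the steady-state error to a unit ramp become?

The integrator raises the loop to type 2, so K_v → ∞ and e_ss to a ramp is zero.

0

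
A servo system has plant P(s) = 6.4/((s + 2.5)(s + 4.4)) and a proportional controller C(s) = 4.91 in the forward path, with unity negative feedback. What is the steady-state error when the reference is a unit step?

0.259

The loop is type 0. Static position error constant K_pos = C(0)·P(0) = 4.91·0.5818 = 2.857.
Steady-state error to a unit step: e_ss = 1/(1+K_pos) = 1/3.857 = 0.259.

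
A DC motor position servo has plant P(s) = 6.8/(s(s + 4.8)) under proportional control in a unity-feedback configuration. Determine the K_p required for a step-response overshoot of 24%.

From %OS = 100·exp(−πζ/√(1−ζ²)) = 24%, ζ = −ln(0.24)/√(π²+ln²(0.24)) = 0.4136.
Characteristic equation s² + 4.8s + 6.8K_p = 0 gives ζ = 4.8/(2√(6.8K_p)).
Setting ζ = 0.4136: √(6.8K_p) = 4.8/(2·0.4136) = 5.803, so K_p = 33.67/6.8 = 4.95.

K_p = 4.95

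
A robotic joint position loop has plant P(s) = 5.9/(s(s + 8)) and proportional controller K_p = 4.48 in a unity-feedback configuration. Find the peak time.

T_p = 0.973 s

Closed-loop characteristic equation: s² + 8s + 26.43 = 0, so ω_n = 5.141 rad/s and ζ = 8/(2·5.141) = 0.778.
Damped frequency ω_d = ω_n√(1−ζ²) = 3.23 rad/s, so peak time T_p = π/ω_d = 0.973 s.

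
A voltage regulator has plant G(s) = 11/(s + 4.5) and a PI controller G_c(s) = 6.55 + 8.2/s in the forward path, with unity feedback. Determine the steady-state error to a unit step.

The open loop G_c(s)G(s) has a pole at the origin (type 1), so the static position error constant is infinite and e_ss = 1/(1+∞) = 0.

0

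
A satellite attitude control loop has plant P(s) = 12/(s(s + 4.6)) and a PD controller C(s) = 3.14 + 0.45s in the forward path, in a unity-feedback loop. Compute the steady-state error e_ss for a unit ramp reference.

0.122

The loop has one pole at the origin (type 1). Velocity error constant K_v = lim_{s→0} s·C(s)P(s) = 3.14·12/4.6 = 8.191.
Steady-state error to a unit ramp: e_ss = 1/K_v = 0.122.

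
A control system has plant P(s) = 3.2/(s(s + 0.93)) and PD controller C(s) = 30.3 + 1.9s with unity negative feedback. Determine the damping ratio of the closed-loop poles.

ζ = 0.356

Forward path: (30.3 + 1.9s)·3.2/(s(s+0.93)). The closed-loop characteristic equation is s² + (0.93 + 3.2·1.9)s + 3.2·30.3 = 0.
That is s² + 7.01s + 96.96 = 0, so ω_n = 9.847 rad/s and ζ = 7.01/(2·9.847) = 0.356.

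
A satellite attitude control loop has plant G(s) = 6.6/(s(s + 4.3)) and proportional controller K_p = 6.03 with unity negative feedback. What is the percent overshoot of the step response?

Closed-loop characteristic equation: s² + 4.3s + 39.8 = 0, so ω_n = 6.309 rad/s and ζ = 4.3/(2·6.309) = 0.3408.
%OS = 100·exp(−πζ/√(1−ζ²)) = 100·exp(−π·0.3408/√0.8839) = 32%.

32%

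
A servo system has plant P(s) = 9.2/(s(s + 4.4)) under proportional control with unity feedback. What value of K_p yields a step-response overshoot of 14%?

From %OS = 100·exp(−πζ/√(1−ζ²)) = 14%, ζ = −ln(0.14)/√(π²+ln²(0.14)) = 0.5305.
Characteristic equation s² + 4.4s + 9.2K_p = 0 gives ζ = 4.4/(2√(9.2K_p)).
Setting ζ = 0.5305: √(9.2K_p) = 4.4/(2·0.5305) = 4.147, so K_p = 17.2/9.2 = 1.87.

K_p = 1.87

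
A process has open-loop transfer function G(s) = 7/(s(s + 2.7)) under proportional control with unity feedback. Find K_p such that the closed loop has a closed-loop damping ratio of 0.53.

K_p = 0.927

Closed-loop characteristic equation: s² + 2.7s + K_p·7 = 0.
So ω_n = √(7K_p) and 2ζω_n = 2.7, giving ζ = 2.7/(2√(7K_p)).
Setting ζ = 0.53: √(7K_p) = 2.7/(2·0.53) = 2.547, so K_p = 6.488/7 = 0.927.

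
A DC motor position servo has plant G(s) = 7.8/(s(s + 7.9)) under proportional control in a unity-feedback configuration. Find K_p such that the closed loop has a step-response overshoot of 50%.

From %OS = 100·exp(−πζ/√(1−ζ²)) = 50%, ζ = −ln(0.5)/√(π²+ln²(0.5)) = 0.2155.
Characteristic equation s² + 7.9s + 7.8K_p = 0 gives ζ = 7.9/(2√(7.8K_p)).
Setting ζ = 0.2155: √(7.8K_p) = 7.9/(2·0.2155) = 18.33, so K_p = 336.1/7.8 = 43.1.

K_p = 43.1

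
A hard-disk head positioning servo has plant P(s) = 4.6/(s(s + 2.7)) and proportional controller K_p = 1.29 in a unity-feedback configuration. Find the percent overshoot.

12.3%

From 1 + K_pP(s) = 0: s² + 2.7s + 5.934 = 0 ⇒ ω_n = 2.436, ζ = 0.5542.
%OS = 100·exp(−πζ/√(1−ζ²)) = 100·exp(−π·0.5542/√0.6929) = 12.3%.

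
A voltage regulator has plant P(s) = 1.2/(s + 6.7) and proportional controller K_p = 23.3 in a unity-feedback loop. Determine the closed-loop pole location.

Closed-loop transfer function: T(s) = K_p·P(s)/(1 + K_p·P(s)) = 27.96/(s + 6.7 + 27.96) = 27.96/(s + 34.66).
The closed-loop pole is at s = −34.66.

s = -34.66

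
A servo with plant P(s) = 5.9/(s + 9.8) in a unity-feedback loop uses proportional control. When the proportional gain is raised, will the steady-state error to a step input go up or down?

The position error constant K_pos = K_p·P(0) grows with K_p, and e_ss = 1/(1+K_pos) falls.

decrease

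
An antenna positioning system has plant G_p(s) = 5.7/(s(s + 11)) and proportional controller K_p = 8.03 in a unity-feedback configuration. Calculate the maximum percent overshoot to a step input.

1.25%

The closed-loop denominator s² + 11s + 45.77 gives ω_n = √45.77 = 6.765 and ζ = 11/(2ω_n) = 0.813.
%OS = 100·exp(−πζ/√(1−ζ²)) = 100·exp(−π·0.813/√0.3391) = 1.25%.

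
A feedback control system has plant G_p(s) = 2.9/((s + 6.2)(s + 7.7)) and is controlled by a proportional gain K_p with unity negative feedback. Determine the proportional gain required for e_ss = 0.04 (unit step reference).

K_p = 395

The loop is type 0, so e_ss(step) = 1/(1 + K_pos) with K_pos = K_p·G_p(0).
G_p(0) = 0.06075. Require 1/(1 + K_p·0.06075) = 0.04, so 1 + 0.06075·K_p = 25.
K_p = (25 − 1)/0.06075 = 395.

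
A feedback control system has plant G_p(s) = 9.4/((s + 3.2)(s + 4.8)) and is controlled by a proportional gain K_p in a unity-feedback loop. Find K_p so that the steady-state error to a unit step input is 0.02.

K_p = 80.1

Steady-state error for a unit step on this type-0 loop is 1/(1 + K_p·G_p(0)).
G_p(0) = 0.612. Require 1/(1 + K_p·0.612) = 0.02, so 1 + 0.612·K_p = 50.
K_p = (50 − 1)/0.612 = 80.1.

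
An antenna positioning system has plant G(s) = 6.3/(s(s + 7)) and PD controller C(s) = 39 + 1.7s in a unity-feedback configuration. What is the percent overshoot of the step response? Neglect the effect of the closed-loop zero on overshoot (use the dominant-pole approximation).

Forward path: (39 + 1.7s)·6.3/(s(s+7)). The closed-loop characteristic equation is s² + (7 + 6.3·1.7)s + 6.3·39 = 0.
That is s² + 17.71s + 245.7 = 0, so ω_n = 15.67 rad/s and ζ = 17.71/(2·15.67) = 0.5649.
%OS = 100·exp(−πζ/√(1−ζ²)) = 11.6%.

11.6%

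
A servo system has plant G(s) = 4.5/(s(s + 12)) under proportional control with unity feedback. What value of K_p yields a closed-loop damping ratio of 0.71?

Closed-loop characteristic equation: s² + 12s + K_p·4.5 = 0.
So ω_n = √(4.5K_p) and 2ζω_n = 12, giving ζ = 12/(2√(4.5K_p)).
Setting ζ = 0.71: √(4.5K_p) = 12/(2·0.71) = 8.451, so K_p = 71.41/4.5 = 15.9.

K_p = 15.9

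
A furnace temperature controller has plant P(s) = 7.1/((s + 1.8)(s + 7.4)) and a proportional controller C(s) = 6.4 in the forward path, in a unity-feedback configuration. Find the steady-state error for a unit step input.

The loop is type 0. Static position error constant K_pos = C(0)·P(0) = 6.4·0.533 = 3.411.
Steady-state error to a unit step: e_ss = 1/(1+K_pos) = 1/4.411 = 0.227.

0.227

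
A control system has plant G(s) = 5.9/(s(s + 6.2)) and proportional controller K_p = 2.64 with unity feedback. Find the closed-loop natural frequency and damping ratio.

With unity feedback the closed-loop characteristic equation is s² + 6.2s + 2.64·5.9 = s² + 6.2s + 15.58 = 0.
So ω_n² = 15.58 ⇒ ω_n = 3.947 rad/s, and ζ = 6.2/(2ω_n) = 0.785.

ω_n = 3.95 rad/s, ζ = 0.785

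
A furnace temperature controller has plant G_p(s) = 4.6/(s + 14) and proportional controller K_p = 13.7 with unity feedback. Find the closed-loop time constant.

τ = 0.013 s

Closed-loop transfer function: T(s) = K_p·G_p(s)/(1 + K_p·G_p(s)) = 63.02/(s + 14 + 63.02) = 63.02/(s + 77.02).
Time constant τ = 1/77.02 = 0.013 s.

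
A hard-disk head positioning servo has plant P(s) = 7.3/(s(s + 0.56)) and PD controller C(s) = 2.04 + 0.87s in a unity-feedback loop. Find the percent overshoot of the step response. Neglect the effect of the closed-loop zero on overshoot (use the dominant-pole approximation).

0.18%

Forward path: (2.04 + 0.87s)·7.3/(s(s+0.56)). The closed-loop characteristic equation is s² + (0.56 + 7.3·0.87)s + 7.3·2.04 = 0.
That is s² + 6.911s + 14.89 = 0, so ω_n = 3.859 rad/s and ζ = 6.911/(2·3.859) = 0.8954.
%OS = 100·exp(−πζ/√(1−ζ²)) = 0.18%.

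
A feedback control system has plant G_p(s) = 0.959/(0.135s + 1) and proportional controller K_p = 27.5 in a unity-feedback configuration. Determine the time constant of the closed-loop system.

Closed loop: T(s) = K_p·G_p/(1+K_p·G_p) = 26.37/(0.135s + 1 + 26.37), with pole at s = −(1 + 26.37)/0.135 = −202.8.
Closed-loop time constant τ = 1/202.8 = 0.00493 s.

τ = 0.00493 s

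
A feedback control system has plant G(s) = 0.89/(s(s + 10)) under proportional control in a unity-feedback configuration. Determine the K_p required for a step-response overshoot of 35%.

K_p = 280

From %OS = 100·exp(−πζ/√(1−ζ²)) = 35%, ζ = −ln(0.35)/√(π²+ln²(0.35)) = 0.3169.
Characteristic equation s² + 10s + 0.89K_p = 0 gives ζ = 10/(2√(0.89K_p)).
Setting ζ = 0.3169: √(0.89K_p) = 10/(2·0.3169) = 15.78, so K_p = 248.9/0.89 = 280.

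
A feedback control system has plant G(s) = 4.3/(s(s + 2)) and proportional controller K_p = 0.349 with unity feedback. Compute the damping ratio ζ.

ζ = 0.816

The closed-loop denominator is s(s+2) + 0.349·4.3 = s² + 2s + 1.501.
So ω_n² = 1.501 ⇒ ω_n = 1.225 rad/s, and ζ = 2/(2ω_n) = 0.816.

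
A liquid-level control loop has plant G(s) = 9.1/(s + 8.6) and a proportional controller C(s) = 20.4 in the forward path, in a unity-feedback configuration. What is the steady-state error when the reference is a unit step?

The loop is type 0. Static position error constant K_pos = C(0)·G(0) = 20.4·1.058 = 21.59.
Steady-state error to a unit step: e_ss = 1/(1+K_pos) = 1/22.59 = 0.0443.

0.0443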